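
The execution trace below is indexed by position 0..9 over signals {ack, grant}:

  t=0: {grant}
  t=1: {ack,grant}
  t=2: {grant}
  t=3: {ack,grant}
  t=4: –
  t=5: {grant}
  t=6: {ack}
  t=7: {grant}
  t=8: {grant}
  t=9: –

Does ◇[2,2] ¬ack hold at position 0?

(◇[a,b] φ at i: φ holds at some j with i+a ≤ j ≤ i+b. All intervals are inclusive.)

Check ¬ack at each j in [2,2]:
  j=2: true
Found at j=2 → formula holds.

True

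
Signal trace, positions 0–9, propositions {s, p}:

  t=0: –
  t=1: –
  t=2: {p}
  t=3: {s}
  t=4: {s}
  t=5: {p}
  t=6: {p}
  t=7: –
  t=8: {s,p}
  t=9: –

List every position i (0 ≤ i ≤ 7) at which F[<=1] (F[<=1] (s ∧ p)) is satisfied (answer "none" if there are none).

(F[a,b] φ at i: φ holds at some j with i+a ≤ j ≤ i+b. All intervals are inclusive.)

Evaluate at each i in [0,7]:
  i=0: ✗ (none in [0,1])
  i=1: ✗ (none in [1,2])
  i=2: ✗ (none in [2,3])
  i=3: ✗ (none in [3,4])
  i=4: ✗ (none in [4,5])
  i=5: ✗ (none in [5,6])
  i=6: ✓ (witness j=7)
  i=7: ✓ (witness j=7)

6, 7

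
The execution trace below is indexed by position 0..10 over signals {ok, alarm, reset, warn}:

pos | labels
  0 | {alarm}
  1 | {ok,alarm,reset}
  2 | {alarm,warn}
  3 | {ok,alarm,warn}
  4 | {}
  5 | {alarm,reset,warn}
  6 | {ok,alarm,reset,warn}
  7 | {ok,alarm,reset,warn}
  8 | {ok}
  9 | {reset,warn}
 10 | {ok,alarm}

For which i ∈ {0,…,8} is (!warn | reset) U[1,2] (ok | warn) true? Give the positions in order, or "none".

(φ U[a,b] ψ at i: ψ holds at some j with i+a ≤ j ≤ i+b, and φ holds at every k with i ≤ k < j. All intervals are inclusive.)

0, 1, 4, 5, 6, 7, 8

Evaluate at each i in [0,8]:
  i=0: ✓ (rhs at j=1; lhs holds on [0,0])
  i=1: ✓ (rhs at j=2; lhs holds on [1,1])
  i=2: ✗ (lhs fails at k=2 before rhs at j=3)
  i=3: ✗ (lhs fails at k=3 before rhs at j=5)
  i=4: ✓ (rhs at j=5; lhs holds on [4,4])
  i=5: ✓ (rhs at j=6; lhs holds on [5,5])
  i=6: ✓ (rhs at j=7; lhs holds on [6,6])
  i=7: ✓ (rhs at j=8; lhs holds on [7,7])
  i=8: ✓ (rhs at j=9; lhs holds on [8,8])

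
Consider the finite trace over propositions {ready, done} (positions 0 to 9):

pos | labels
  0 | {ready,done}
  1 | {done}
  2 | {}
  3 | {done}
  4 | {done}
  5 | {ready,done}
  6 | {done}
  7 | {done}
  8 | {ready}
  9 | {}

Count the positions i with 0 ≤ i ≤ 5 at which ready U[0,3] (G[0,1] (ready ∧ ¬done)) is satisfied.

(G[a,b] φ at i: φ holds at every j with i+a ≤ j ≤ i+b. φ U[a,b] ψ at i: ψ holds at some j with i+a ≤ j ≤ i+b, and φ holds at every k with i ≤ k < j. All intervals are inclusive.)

Evaluate at each i in [0,5]:
  i=0: ✗ (no rhs in [0,3])
  i=1: ✗ (no rhs in [1,4])
  i=2: ✗ (no rhs in [2,5])
  i=3: ✗ (no rhs in [3,6])
  i=4: ✗ (no rhs in [4,7])
  i=5: ✗ (no rhs in [5,8])
Positions where it holds: {} → 0.

0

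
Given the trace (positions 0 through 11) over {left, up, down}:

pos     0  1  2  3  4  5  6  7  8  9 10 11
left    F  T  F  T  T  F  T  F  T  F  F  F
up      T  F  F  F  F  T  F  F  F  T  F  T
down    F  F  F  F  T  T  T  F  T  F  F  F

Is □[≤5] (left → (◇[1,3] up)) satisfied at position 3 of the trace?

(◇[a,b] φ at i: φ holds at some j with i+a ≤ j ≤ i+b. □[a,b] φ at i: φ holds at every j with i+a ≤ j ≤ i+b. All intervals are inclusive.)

True

Check (left → (◇[1,3] up)) at every j in [3,8]:
  j=3: antecedent true; consequent holds (witness at 5) → ✓
  j=4: antecedent true; consequent holds (witness at 5) → ✓
  j=5: antecedent false → ✓
  j=6: antecedent true; consequent holds (witness at 9) → ✓
  j=7: antecedent false → ✓
  j=8: antecedent true; consequent holds (witness at 9) → ✓
All positions satisfy it → formula holds.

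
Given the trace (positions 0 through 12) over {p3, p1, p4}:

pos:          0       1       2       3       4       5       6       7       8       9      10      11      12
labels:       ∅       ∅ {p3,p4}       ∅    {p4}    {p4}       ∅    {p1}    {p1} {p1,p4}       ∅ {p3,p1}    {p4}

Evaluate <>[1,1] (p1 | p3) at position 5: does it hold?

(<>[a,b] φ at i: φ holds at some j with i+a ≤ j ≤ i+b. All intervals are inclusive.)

Check (p1 | p3) at each j in [6,6]:
  j=6: false
No position in the window satisfies it → formula fails.

False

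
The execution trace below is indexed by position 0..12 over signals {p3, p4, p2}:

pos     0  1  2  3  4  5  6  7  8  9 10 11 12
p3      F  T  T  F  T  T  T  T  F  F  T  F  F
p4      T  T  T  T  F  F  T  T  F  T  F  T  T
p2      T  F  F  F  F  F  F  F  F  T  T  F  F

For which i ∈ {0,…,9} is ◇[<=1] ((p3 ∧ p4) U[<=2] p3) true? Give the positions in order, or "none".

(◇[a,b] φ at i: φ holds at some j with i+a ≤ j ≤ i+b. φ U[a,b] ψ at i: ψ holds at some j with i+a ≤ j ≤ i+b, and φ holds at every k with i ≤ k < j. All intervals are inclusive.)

0, 1, 2, 3, 4, 5, 6, 7, 9

Evaluate at each i in [0,9]:
  i=0: ✓ (witness j=1)
  i=1: ✓ (witness j=1)
  i=2: ✓ (witness j=2)
  i=3: ✓ (witness j=4)
  i=4: ✓ (witness j=4)
  i=5: ✓ (witness j=5)
  i=6: ✓ (witness j=6)
  i=7: ✓ (witness j=7)
  i=8: ✗ (none in [8,9])
  i=9: ✓ (witness j=10)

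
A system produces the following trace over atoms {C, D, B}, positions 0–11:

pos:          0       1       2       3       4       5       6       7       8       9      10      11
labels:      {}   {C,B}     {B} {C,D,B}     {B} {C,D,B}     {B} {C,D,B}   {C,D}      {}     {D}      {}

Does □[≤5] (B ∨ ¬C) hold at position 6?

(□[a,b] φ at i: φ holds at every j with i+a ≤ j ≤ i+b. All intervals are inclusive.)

Check (B ∨ ¬C) at every j in [6,11]:
  j=6: true
  j=7: true
  j=8: false
  j=9: true
  j=10: true
  j=11: true
Fails at j=8 → formula fails.

False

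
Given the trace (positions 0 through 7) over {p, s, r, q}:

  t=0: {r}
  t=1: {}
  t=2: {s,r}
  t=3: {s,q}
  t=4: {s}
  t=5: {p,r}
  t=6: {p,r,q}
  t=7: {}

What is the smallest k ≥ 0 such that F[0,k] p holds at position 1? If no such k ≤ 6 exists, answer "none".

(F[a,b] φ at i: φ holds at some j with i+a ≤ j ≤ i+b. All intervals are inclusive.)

Scan j = 1,2,… for p:
  j=1: fails
  j=2: fails
  j=3: fails
  j=4: fails
  j=5: holds
First hit at j=5, so smallest k = 5-1 = 4.

4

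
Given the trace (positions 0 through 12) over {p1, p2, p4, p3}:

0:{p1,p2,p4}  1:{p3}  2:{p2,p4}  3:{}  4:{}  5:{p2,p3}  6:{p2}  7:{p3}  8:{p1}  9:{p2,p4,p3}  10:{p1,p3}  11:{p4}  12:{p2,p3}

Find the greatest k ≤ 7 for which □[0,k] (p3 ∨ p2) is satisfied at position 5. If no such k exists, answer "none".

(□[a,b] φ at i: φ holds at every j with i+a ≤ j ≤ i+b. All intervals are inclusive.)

2

(p3 ∨ p2) must hold from j=5 onward; find where it first fails.
  j=5: holds
  j=6: holds
  j=7: holds
  j=8: fails
Holds on [5,7], so largest k = 2.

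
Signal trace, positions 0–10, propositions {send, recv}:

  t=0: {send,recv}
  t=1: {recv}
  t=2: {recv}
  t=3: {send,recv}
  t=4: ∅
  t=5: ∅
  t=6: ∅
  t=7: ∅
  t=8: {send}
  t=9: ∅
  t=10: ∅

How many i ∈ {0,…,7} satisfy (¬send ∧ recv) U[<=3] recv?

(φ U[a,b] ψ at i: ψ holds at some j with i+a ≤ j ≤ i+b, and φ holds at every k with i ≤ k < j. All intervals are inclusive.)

4

Evaluate at each i in [0,7]:
  i=0: ✓ (rhs at j=0)
  i=1: ✓ (rhs at j=1)
  i=2: ✓ (rhs at j=2)
  i=3: ✓ (rhs at j=3)
  i=4: ✗ (no rhs in [4,7])
  i=5: ✗ (no rhs in [5,8])
  i=6: ✗ (no rhs in [6,9])
  i=7: ✗ (no rhs in [7,10])
Positions where it holds: {0, 1, 2, 3} → 4.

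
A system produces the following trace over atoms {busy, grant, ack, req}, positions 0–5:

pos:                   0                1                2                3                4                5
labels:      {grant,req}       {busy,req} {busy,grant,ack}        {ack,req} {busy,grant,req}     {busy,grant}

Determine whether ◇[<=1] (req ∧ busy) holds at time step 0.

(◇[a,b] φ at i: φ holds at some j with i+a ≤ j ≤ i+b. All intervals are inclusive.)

Holds

Check (req ∧ busy) at each j in [0,1]:
  j=0: false
  j=1: true
Found at j=1 → formula holds.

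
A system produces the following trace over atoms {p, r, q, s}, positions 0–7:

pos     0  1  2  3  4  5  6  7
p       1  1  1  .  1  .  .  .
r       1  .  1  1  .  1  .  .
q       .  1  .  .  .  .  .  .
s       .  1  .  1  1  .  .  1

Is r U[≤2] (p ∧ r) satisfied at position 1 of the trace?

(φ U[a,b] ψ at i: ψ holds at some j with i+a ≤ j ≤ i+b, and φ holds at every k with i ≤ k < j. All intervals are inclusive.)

No

Need some j in [1,3] with (p ∧ r), and r at every k in [1,j-1].
  j=1: (p ∧ r) false.
  j=2: (p ∧ r) holds, but r fails at k=1 → not this j.
  j=3: (p ∧ r) false.
No j in the window works → until fails.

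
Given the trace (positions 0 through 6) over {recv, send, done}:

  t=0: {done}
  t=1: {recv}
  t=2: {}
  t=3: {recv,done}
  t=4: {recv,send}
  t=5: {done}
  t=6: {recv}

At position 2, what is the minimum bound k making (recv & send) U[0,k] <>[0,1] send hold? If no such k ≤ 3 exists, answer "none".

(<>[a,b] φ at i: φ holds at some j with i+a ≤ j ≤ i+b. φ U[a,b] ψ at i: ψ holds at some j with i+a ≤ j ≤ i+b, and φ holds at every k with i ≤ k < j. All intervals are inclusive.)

Need earliest j ≥ 2 with <>[0,1] send, and (recv & send) at every k in [2,j-1].
  j=2: rhs fails.
  j=3: rhs holds but lhs fails at k=2.
  j=4: rhs holds but lhs fails at k=2.
  j=5: rhs fails.
No witness within the range → none.

none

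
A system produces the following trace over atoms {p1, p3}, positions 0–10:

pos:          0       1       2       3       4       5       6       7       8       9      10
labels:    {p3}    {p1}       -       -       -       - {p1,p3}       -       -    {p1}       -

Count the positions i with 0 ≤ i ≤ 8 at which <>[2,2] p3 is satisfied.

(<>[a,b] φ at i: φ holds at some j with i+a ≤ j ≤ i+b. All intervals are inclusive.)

Evaluate at each i in [0,8]:
  i=0: ✗ (none in [2,2])
  i=1: ✗ (none in [3,3])
  i=2: ✗ (none in [4,4])
  i=3: ✗ (none in [5,5])
  i=4: ✓ (witness j=6)
  i=5: ✗ (none in [7,7])
  i=6: ✗ (none in [8,8])
  i=7: ✗ (none in [9,9])
  i=8: ✗ (none in [10,10])
Positions where it holds: {4} → 1.

1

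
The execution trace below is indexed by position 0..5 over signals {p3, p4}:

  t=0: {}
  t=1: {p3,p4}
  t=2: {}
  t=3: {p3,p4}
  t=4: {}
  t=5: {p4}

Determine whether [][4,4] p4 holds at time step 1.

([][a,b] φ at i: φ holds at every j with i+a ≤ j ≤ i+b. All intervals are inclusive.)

Check p4 at every j in [5,5]:
  j=5: true
All positions satisfy it → formula holds.

True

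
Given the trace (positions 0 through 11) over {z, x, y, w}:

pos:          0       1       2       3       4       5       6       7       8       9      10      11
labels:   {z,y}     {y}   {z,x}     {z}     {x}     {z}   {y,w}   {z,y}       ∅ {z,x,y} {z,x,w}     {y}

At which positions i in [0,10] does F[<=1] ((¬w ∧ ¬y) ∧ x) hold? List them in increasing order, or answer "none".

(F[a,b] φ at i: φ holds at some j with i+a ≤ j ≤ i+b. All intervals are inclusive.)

Evaluate at each i in [0,10]:
  i=0: ✗ (none in [0,1])
  i=1: ✓ (witness j=2)
  i=2: ✓ (witness j=2)
  i=3: ✓ (witness j=4)
  i=4: ✓ (witness j=4)
  i=5: ✗ (none in [5,6])
  i=6: ✗ (none in [6,7])
  i=7: ✗ (none in [7,8])
  i=8: ✗ (none in [8,9])
  i=9: ✗ (none in [9,10])
  i=10: ✗ (none in [10,11])

1, 2, 3, 4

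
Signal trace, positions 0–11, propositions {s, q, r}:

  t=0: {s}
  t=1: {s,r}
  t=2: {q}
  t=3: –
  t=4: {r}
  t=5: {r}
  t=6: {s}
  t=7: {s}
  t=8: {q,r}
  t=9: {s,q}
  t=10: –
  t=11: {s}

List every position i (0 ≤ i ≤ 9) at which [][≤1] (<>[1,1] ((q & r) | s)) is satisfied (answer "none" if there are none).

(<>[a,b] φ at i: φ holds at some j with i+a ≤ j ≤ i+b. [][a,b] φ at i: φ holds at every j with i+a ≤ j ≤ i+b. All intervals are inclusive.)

Evaluate at each i in [0,9]:
  i=0: ✗ (fails at j=1)
  i=1: ✗ (fails at j=1)
  i=2: ✗ (fails at j=2)
  i=3: ✗ (fails at j=3)
  i=4: ✗ (fails at j=4)
  i=5: ✓ (all of [5,6])
  i=6: ✓ (all of [6,7])
  i=7: ✓ (all of [7,8])
  i=8: ✗ (fails at j=9)
  i=9: ✗ (fails at j=9)

5, 6, 7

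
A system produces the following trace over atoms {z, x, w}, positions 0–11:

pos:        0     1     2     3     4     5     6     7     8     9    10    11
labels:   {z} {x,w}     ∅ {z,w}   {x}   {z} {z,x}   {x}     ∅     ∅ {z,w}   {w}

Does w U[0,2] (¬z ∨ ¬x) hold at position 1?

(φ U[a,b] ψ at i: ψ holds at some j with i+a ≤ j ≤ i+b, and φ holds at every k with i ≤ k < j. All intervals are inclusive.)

Need some j in [1,3] with (¬z ∨ ¬x), and w at every k in [1,j-1].
  j=1: (¬z ∨ ¬x) holds; no prefix to check → satisfied.

True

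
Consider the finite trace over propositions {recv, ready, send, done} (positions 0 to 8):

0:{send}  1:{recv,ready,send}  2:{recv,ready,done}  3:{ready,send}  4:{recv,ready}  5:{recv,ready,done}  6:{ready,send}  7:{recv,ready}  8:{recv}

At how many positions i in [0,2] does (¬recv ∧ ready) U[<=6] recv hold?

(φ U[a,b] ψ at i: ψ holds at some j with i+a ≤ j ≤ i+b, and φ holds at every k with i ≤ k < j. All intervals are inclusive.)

2

Evaluate at each i in [0,2]:
  i=0: ✗ (lhs fails at k=0 before rhs at j=1)
  i=1: ✓ (rhs at j=1)
  i=2: ✓ (rhs at j=2)
Positions where it holds: {1, 2} → 2.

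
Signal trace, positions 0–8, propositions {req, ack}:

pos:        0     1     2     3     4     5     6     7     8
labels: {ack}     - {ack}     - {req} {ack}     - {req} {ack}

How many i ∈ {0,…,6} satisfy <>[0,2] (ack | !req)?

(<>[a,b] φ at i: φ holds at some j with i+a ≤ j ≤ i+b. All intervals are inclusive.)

7

Evaluate at each i in [0,6]:
  i=0: ✓ (witness j=0)
  i=1: ✓ (witness j=1)
  i=2: ✓ (witness j=2)
  i=3: ✓ (witness j=3)
  i=4: ✓ (witness j=5)
  i=5: ✓ (witness j=5)
  i=6: ✓ (witness j=6)
Positions where it holds: {0, 1, 2, 3, 4, 5, 6} → 7.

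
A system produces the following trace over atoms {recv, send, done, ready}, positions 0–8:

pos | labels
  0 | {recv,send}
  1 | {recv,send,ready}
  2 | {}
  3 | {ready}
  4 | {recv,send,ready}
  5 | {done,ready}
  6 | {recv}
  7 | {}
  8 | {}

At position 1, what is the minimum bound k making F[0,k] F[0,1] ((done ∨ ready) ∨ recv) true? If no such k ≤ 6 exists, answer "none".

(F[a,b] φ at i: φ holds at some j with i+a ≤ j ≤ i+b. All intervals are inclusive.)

0

Scan j = 1,2,… for F[0,1] ((done ∨ ready) ∨ recv):
  j=1: holds
First hit at j=1, so smallest k = 1-1 = 0.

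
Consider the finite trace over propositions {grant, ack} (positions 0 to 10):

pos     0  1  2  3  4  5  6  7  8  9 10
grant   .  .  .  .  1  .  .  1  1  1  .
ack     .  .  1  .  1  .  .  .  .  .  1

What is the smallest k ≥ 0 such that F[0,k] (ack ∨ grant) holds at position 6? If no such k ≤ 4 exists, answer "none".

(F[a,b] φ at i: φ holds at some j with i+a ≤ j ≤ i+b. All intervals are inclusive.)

Scan j = 6,7,… for (ack ∨ grant):
  j=6: fails
  j=7: holds
First hit at j=7, so smallest k = 7-6 = 1.

1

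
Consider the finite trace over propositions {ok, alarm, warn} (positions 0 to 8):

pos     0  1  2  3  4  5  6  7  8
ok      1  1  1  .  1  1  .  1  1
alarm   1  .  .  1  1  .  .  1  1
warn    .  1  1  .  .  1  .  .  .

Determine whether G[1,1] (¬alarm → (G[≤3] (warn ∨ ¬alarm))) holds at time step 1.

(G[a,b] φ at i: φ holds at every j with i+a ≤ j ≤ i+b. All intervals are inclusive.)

Check (¬alarm → (G[≤3] (warn ∨ ¬alarm))) at every j in [2,2]:
  j=2: antecedent true; consequent fails at 3 → ✗
Fails at j=2 → formula fails.

No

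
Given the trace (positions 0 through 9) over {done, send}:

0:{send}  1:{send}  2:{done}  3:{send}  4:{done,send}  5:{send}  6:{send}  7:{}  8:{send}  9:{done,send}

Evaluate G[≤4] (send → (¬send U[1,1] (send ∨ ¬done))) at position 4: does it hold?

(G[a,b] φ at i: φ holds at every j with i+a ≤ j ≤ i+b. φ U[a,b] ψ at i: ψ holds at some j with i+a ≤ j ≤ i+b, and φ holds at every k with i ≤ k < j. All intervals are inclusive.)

Check (send → (¬send U[1,1] (send ∨ ¬done))) at every j in [4,8]:
  j=4: antecedent true; consequent fails → ✗
  j=5: antecedent true; consequent fails → ✗
  j=6: antecedent true; consequent fails → ✗
  j=7: antecedent false → ✓
  j=8: antecedent true; consequent fails → ✗
Fails at j=4 → formula fails.

False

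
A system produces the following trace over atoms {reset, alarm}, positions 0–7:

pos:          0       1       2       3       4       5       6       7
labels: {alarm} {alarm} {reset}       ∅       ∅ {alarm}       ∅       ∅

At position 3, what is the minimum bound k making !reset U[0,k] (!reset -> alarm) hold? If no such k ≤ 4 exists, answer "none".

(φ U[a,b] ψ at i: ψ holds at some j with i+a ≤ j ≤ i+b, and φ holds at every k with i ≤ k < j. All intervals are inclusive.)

Need earliest j ≥ 3 with (!reset -> alarm), and !reset at every k in [3,j-1].
  j=3: rhs fails.
  j=4: rhs fails.
  j=5: rhs holds; lhs holds on [3,4]. k = 2.

2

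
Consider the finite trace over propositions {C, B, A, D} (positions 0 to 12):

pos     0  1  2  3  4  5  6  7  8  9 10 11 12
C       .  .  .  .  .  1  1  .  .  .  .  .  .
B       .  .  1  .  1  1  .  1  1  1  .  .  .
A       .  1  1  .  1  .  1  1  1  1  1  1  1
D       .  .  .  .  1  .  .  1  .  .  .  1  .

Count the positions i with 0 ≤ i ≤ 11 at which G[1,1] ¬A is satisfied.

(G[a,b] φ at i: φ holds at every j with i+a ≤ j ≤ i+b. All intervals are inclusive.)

2

Evaluate at each i in [0,11]:
  i=0: ✗ (fails at j=1)
  i=1: ✗ (fails at j=2)
  i=2: ✓ (all of [3,3])
  i=3: ✗ (fails at j=4)
  i=4: ✓ (all of [5,5])
  i=5: ✗ (fails at j=6)
  i=6: ✗ (fails at j=7)
  i=7: ✗ (fails at j=8)
  i=8: ✗ (fails at j=9)
  i=9: ✗ (fails at j=10)
  i=10: ✗ (fails at j=11)
  i=11: ✗ (fails at j=12)
Positions where it holds: {2, 4} → 2.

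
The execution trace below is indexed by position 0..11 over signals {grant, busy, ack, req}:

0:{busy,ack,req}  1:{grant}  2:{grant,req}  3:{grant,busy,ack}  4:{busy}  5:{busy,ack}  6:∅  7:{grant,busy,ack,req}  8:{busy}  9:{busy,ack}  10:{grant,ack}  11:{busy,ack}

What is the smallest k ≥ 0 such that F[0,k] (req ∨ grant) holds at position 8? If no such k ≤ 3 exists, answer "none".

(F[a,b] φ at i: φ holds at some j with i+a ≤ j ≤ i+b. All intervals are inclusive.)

Scan j = 8,9,… for (req ∨ grant):
  j=8: fails
  j=9: fails
  j=10: holds
First hit at j=10, so smallest k = 10-8 = 2.

2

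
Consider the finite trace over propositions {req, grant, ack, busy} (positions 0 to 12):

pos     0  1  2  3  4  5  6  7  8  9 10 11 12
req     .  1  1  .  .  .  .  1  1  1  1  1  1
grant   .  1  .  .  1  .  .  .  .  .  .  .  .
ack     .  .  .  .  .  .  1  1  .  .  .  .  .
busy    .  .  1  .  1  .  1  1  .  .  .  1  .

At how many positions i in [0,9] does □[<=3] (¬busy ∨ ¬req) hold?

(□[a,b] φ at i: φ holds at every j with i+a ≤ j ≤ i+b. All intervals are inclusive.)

1

Evaluate at each i in [0,9]:
  i=0: ✗ (fails at j=2)
  i=1: ✗ (fails at j=2)
  i=2: ✗ (fails at j=2)
  i=3: ✓ (all of [3,6])
  i=4: ✗ (fails at j=7)
  i=5: ✗ (fails at j=7)
  i=6: ✗ (fails at j=7)
  i=7: ✗ (fails at j=7)
  i=8: ✗ (fails at j=11)
  i=9: ✗ (fails at j=11)
Positions where it holds: {3} → 1.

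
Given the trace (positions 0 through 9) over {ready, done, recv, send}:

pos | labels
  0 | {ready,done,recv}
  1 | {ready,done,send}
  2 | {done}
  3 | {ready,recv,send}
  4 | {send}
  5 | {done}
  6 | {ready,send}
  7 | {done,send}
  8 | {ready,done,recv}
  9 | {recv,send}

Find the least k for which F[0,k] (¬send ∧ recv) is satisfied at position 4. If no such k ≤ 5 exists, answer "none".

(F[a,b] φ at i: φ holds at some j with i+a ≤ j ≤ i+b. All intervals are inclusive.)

Scan j = 4,5,… for (¬send ∧ recv):
  j=4: fails
  j=5: fails
  j=6: fails
  j=7: fails
  j=8: holds
First hit at j=8, so smallest k = 8-4 = 4.

4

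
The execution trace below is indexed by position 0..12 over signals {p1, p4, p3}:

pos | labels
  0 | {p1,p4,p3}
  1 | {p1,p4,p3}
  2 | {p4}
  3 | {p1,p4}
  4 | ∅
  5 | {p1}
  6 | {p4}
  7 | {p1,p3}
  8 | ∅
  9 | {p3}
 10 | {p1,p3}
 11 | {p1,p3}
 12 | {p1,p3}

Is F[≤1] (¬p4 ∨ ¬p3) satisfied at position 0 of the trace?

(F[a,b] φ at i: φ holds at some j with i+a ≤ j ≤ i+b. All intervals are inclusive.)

Does not hold

Check (¬p4 ∨ ¬p3) at each j in [0,1]:
  j=0: false
  j=1: false
No position in the window satisfies it → formula fails.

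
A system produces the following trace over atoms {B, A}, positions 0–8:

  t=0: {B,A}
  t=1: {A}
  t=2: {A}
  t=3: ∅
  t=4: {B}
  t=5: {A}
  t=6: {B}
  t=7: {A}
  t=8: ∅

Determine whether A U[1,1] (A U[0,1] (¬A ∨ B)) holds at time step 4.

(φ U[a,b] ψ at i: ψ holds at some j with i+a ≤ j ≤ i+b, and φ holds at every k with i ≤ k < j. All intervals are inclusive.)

No

Need some j in [5,5] with (A U[0,1] (¬A ∨ B)), and A at every k in [4,j-1].
  j=5: (A U[0,1] (¬A ∨ B)) holds, but A fails at k=4 → not this j.
No j in the window works → until fails.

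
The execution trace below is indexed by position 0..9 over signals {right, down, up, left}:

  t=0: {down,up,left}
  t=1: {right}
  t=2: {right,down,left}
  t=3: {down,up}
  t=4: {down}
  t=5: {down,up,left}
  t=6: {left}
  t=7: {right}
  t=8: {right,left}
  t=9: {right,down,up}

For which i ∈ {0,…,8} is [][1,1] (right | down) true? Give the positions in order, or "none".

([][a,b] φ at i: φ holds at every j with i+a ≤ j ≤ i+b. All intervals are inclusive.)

Evaluate at each i in [0,8]:
  i=0: ✓ (all of [1,1])
  i=1: ✓ (all of [2,2])
  i=2: ✓ (all of [3,3])
  i=3: ✓ (all of [4,4])
  i=4: ✓ (all of [5,5])
  i=5: ✗ (fails at j=6)
  i=6: ✓ (all of [7,7])
  i=7: ✓ (all of [8,8])
  i=8: ✓ (all of [9,9])

0, 1, 2, 3, 4, 6, 7, 8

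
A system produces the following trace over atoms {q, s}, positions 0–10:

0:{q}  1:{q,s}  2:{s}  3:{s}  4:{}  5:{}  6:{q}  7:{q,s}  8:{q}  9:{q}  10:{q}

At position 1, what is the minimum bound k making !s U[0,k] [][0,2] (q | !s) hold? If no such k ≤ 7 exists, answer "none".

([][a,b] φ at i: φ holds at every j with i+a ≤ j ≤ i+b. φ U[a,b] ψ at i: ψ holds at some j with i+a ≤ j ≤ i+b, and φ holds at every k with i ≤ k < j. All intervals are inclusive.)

none

Need earliest j ≥ 1 with [][0,2] (q | !s), and !s at every k in [1,j-1].
  j=1: rhs fails.
  j=2: rhs fails.
  j=3: rhs fails.
  j=4: rhs holds but lhs fails at k=1.
  j=5: rhs holds but lhs fails at k=1.
  j=6: rhs holds but lhs fails at k=1.
  j=7: rhs holds but lhs fails at k=1.
  j=8: rhs holds but lhs fails at k=1.
No witness within the range → none.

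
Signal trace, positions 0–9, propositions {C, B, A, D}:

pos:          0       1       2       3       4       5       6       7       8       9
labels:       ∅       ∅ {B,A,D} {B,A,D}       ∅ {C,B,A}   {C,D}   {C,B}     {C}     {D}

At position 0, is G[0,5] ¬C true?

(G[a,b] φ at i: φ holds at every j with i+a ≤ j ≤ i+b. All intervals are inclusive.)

Check ¬C at every j in [0,5]:
  j=0: true
  j=1: true
  j=2: true
  j=3: true
  j=4: true
  j=5: false
Fails at j=5 → formula fails.

No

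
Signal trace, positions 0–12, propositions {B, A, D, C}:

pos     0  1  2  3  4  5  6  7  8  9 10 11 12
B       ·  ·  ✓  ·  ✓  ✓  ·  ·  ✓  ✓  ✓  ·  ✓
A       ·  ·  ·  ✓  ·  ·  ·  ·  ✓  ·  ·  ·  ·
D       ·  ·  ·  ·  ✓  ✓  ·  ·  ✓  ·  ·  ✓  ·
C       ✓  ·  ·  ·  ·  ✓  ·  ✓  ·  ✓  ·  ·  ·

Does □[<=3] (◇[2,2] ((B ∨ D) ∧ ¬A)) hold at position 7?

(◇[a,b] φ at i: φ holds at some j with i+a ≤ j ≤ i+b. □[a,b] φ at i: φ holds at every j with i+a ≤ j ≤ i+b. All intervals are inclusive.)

Holds

Check ◇[2,2] ((B ∨ D) ∧ ¬A) at every j in [7,10]:
  j=7: holds (witness at 9)
  j=8: holds (witness at 10)
  j=9: holds (witness at 11)
  j=10: holds (witness at 12)
All positions satisfy it → formula holds.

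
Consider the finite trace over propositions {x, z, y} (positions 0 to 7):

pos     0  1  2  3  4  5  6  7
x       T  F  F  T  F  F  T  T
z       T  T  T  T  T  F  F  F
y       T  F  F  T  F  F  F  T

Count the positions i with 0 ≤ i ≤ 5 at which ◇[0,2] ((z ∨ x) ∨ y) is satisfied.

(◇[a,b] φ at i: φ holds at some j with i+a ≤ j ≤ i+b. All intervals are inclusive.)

Evaluate at each i in [0,5]:
  i=0: ✓ (witness j=0)
  i=1: ✓ (witness j=1)
  i=2: ✓ (witness j=2)
  i=3: ✓ (witness j=3)
  i=4: ✓ (witness j=4)
  i=5: ✓ (witness j=6)
Positions where it holds: {0, 1, 2, 3, 4, 5} → 6.

6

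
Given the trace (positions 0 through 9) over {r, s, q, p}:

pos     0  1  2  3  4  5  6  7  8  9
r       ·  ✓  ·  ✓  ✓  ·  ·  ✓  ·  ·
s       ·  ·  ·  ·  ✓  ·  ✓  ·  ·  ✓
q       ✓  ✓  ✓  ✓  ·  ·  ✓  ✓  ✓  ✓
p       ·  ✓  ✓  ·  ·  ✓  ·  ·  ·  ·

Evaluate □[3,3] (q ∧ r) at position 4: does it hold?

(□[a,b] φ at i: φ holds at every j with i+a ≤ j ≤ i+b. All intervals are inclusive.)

True

Check (q ∧ r) at every j in [7,7]:
  j=7: true
All positions satisfy it → formula holds.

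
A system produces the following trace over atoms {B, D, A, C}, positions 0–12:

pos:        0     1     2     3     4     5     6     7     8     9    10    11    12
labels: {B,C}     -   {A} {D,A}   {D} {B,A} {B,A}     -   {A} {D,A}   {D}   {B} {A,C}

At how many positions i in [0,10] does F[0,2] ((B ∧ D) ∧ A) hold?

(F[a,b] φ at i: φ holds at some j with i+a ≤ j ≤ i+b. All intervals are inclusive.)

0

Evaluate at each i in [0,10]:
  i=0: ✗ (none in [0,2])
  i=1: ✗ (none in [1,3])
  i=2: ✗ (none in [2,4])
  i=3: ✗ (none in [3,5])
  i=4: ✗ (none in [4,6])
  i=5: ✗ (none in [5,7])
  i=6: ✗ (none in [6,8])
  i=7: ✗ (none in [7,9])
  i=8: ✗ (none in [8,10])
  i=9: ✗ (none in [9,11])
  i=10: ✗ (none in [10,12])
Positions where it holds: {} → 0.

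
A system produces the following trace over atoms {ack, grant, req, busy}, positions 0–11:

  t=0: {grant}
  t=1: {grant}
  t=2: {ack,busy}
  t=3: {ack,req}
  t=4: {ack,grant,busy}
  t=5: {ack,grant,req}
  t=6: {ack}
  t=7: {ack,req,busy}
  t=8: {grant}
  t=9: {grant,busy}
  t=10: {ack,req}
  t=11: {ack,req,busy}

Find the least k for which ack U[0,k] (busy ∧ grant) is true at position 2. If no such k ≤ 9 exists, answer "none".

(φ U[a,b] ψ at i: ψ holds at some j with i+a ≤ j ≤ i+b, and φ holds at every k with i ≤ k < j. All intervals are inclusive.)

Need earliest j ≥ 2 with (busy ∧ grant), and ack at every k in [2,j-1].
  j=2: rhs fails.
  j=3: rhs fails.
  j=4: rhs holds; lhs holds on [2,3]. k = 2.

2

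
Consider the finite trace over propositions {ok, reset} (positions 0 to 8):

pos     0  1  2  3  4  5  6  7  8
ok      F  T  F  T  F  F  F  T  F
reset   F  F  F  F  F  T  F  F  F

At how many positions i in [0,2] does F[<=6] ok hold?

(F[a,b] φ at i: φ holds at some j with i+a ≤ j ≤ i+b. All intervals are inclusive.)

3

Evaluate at each i in [0,2]:
  i=0: ✓ (witness j=1)
  i=1: ✓ (witness j=1)
  i=2: ✓ (witness j=3)
Positions where it holds: {0, 1, 2} → 3.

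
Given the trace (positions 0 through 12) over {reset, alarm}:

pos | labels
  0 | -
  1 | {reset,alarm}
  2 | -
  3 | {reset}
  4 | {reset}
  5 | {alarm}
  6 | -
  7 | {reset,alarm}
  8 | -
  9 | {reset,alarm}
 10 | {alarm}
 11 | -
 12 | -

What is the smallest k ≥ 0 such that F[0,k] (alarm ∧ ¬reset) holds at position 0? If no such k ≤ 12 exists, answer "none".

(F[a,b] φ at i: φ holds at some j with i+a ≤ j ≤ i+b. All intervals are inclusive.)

5

Scan j = 0,1,… for (alarm ∧ ¬reset):
  j=0: fails
  j=1: fails
  j=2: fails
  j=3: fails
  j=4: fails
  j=5: holds
First hit at j=5, so smallest k = 5-0 = 5.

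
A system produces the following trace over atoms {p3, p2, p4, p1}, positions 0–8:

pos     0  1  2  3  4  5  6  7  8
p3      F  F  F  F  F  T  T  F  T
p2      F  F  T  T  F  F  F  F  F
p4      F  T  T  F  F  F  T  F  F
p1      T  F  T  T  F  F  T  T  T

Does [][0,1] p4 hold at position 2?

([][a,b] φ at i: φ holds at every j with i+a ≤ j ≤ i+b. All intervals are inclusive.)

Does not hold

Check p4 at every j in [2,3]:
  j=2: true
  j=3: false
Fails at j=3 → formula fails.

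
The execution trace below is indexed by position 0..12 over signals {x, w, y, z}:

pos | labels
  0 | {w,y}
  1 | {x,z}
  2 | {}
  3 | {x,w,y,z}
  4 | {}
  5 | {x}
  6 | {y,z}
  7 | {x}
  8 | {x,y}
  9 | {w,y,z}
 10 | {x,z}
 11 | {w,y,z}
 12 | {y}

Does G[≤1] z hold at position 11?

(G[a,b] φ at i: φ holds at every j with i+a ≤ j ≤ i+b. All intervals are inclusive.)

Does not hold

Check z at every j in [11,12]:
  j=11: true
  j=12: false
Fails at j=12 → formula fails.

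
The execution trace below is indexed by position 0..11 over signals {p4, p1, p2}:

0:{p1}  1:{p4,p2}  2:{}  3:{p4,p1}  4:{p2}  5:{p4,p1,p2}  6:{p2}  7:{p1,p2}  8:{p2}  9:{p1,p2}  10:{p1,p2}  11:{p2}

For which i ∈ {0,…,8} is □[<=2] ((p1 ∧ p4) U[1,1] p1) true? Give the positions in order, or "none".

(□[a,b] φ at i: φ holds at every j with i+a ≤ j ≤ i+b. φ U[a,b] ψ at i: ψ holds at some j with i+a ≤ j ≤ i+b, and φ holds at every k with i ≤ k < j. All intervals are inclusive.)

Evaluate at each i in [0,8]:
  i=0: ✗ (fails at j=0)
  i=1: ✗ (fails at j=1)
  i=2: ✗ (fails at j=2)
  i=3: ✗ (fails at j=3)
  i=4: ✗ (fails at j=4)
  i=5: ✗ (fails at j=5)
  i=6: ✗ (fails at j=6)
  i=7: ✗ (fails at j=7)
  i=8: ✗ (fails at j=8)

none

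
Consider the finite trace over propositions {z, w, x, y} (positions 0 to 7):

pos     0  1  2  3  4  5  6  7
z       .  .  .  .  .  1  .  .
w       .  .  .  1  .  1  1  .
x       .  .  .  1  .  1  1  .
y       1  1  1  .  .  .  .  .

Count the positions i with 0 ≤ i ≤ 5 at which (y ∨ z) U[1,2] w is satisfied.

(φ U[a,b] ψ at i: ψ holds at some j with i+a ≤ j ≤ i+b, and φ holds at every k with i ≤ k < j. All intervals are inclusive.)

3

Evaluate at each i in [0,5]:
  i=0: ✗ (no rhs in [1,2])
  i=1: ✓ (rhs at j=3; lhs holds on [1,2])
  i=2: ✓ (rhs at j=3; lhs holds on [2,2])
  i=3: ✗ (lhs fails at k=3 before rhs at j=5)
  i=4: ✗ (lhs fails at k=4 before rhs at j=5)
  i=5: ✓ (rhs at j=6; lhs holds on [5,5])
Positions where it holds: {1, 2, 5} → 3.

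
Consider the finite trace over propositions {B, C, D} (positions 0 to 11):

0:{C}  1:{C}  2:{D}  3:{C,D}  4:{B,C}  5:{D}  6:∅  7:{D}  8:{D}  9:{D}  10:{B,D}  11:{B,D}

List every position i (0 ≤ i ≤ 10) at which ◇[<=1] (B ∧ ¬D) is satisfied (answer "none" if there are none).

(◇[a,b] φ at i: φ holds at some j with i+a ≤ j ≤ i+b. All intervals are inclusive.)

3, 4

Evaluate at each i in [0,10]:
  i=0: ✗ (none in [0,1])
  i=1: ✗ (none in [1,2])
  i=2: ✗ (none in [2,3])
  i=3: ✓ (witness j=4)
  i=4: ✓ (witness j=4)
  i=5: ✗ (none in [5,6])
  i=6: ✗ (none in [6,7])
  i=7: ✗ (none in [7,8])
  i=8: ✗ (none in [8,9])
  i=9: ✗ (none in [9,10])
  i=10: ✗ (none in [10,11])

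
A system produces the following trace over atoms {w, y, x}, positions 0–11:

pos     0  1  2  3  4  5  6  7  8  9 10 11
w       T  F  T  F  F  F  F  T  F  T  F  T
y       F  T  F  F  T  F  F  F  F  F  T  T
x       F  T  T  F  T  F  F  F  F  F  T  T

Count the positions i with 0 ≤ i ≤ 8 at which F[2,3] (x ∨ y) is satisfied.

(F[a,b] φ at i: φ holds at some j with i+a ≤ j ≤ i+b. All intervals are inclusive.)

5

Evaluate at each i in [0,8]:
  i=0: ✓ (witness j=2)
  i=1: ✓ (witness j=4)
  i=2: ✓ (witness j=4)
  i=3: ✗ (none in [5,6])
  i=4: ✗ (none in [6,7])
  i=5: ✗ (none in [7,8])
  i=6: ✗ (none in [8,9])
  i=7: ✓ (witness j=10)
  i=8: ✓ (witness j=10)
Positions where it holds: {0, 1, 2, 7, 8} → 5.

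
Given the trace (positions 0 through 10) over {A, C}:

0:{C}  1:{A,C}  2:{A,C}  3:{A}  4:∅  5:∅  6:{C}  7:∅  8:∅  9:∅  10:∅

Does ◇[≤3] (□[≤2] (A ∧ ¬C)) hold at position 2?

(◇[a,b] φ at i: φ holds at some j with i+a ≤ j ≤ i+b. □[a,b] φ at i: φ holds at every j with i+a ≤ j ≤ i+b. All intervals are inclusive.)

False

Check □[≤2] (A ∧ ¬C) at each j in [2,5]:
  j=2: fails at 2
  j=3: fails at 4
  j=4: fails at 4
  j=5: fails at 5
No position in the window satisfies it → formula fails.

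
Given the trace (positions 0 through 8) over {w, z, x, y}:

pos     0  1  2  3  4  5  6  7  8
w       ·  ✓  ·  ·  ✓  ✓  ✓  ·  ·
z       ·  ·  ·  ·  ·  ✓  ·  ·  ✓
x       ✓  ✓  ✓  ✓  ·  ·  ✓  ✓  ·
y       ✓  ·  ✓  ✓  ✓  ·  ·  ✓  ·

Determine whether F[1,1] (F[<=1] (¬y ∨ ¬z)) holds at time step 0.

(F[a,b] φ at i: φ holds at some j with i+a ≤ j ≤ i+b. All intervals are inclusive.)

Check F[<=1] (¬y ∨ ¬z) at each j in [1,1]:
  j=1: holds (witness at 1)
Found at j=1 → formula holds.

Yes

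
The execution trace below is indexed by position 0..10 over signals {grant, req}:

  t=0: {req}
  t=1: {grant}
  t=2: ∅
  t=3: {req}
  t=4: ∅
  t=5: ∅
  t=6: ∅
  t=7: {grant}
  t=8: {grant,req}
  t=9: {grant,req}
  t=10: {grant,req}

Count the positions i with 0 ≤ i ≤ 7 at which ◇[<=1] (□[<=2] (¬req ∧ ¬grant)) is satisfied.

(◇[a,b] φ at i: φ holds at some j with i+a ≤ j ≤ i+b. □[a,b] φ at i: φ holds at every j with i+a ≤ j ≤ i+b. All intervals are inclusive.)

Evaluate at each i in [0,7]:
  i=0: ✗ (none in [0,1])
  i=1: ✗ (none in [1,2])
  i=2: ✗ (none in [2,3])
  i=3: ✓ (witness j=4)
  i=4: ✓ (witness j=4)
  i=5: ✗ (none in [5,6])
  i=6: ✗ (none in [6,7])
  i=7: ✗ (none in [7,8])
Positions where it holds: {3, 4} → 2.

2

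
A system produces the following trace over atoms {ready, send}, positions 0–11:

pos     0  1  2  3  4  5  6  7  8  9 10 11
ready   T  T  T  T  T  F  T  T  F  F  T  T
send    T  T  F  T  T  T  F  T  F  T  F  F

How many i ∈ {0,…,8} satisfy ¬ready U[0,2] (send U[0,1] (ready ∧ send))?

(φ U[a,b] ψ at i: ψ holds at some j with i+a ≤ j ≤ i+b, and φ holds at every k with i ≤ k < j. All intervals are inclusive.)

5

Evaluate at each i in [0,8]:
  i=0: ✓ (rhs at j=0)
  i=1: ✓ (rhs at j=1)
  i=2: ✗ (lhs fails at k=2 before rhs at j=3)
  i=3: ✓ (rhs at j=3)
  i=4: ✓ (rhs at j=4)
  i=5: ✗ (lhs fails at k=6 before rhs at j=7)
  i=6: ✗ (lhs fails at k=6 before rhs at j=7)
  i=7: ✓ (rhs at j=7)
  i=8: ✗ (no rhs in [8,10])
Positions where it holds: {0, 1, 3, 4, 7} → 5.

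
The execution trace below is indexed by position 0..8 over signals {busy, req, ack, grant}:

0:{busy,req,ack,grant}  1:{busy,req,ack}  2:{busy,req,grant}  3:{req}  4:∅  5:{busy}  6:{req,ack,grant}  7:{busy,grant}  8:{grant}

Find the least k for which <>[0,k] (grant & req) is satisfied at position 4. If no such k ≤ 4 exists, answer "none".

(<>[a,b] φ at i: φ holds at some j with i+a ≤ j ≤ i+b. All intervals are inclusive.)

2

Scan j = 4,5,… for (grant & req):
  j=4: fails
  j=5: fails
  j=6: holds
First hit at j=6, so smallest k = 6-4 = 2.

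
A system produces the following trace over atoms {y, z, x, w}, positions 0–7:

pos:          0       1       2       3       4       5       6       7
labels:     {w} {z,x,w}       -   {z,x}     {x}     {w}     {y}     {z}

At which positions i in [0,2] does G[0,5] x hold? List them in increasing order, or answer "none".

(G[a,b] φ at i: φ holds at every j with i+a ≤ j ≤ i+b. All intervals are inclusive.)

none

Evaluate at each i in [0,2]:
  i=0: ✗ (fails at j=0)
  i=1: ✗ (fails at j=2)
  i=2: ✗ (fails at j=2)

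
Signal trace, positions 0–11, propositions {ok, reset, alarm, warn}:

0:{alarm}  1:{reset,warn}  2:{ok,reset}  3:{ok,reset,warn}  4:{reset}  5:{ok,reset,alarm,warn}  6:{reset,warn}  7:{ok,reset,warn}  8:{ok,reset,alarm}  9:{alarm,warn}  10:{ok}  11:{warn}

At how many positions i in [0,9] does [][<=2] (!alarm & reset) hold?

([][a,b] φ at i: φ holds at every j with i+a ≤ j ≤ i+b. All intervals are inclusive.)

2

Evaluate at each i in [0,9]:
  i=0: ✗ (fails at j=0)
  i=1: ✓ (all of [1,3])
  i=2: ✓ (all of [2,4])
  i=3: ✗ (fails at j=5)
  i=4: ✗ (fails at j=5)
  i=5: ✗ (fails at j=5)
  i=6: ✗ (fails at j=8)
  i=7: ✗ (fails at j=8)
  i=8: ✗ (fails at j=8)
  i=9: ✗ (fails at j=9)
Positions where it holds: {1, 2} → 2.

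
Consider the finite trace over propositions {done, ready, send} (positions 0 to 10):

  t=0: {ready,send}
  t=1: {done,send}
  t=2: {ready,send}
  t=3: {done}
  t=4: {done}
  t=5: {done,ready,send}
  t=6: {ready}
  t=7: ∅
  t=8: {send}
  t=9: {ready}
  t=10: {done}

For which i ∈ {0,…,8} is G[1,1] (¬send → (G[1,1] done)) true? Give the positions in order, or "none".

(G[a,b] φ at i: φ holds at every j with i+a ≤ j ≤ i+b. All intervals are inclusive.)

0, 1, 2, 3, 4, 7, 8

Evaluate at each i in [0,8]:
  i=0: ✓ (all of [1,1])
  i=1: ✓ (all of [2,2])
  i=2: ✓ (all of [3,3])
  i=3: ✓ (all of [4,4])
  i=4: ✓ (all of [5,5])
  i=5: ✗ (fails at j=6)
  i=6: ✗ (fails at j=7)
  i=7: ✓ (all of [8,8])
  i=8: ✓ (all of [9,9])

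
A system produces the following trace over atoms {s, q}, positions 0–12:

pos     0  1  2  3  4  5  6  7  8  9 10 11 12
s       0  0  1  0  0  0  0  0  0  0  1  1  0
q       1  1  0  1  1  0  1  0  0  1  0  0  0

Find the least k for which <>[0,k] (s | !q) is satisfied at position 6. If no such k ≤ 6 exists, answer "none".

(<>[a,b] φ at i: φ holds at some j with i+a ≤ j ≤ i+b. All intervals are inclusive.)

Scan j = 6,7,… for (s | !q):
  j=6: fails
  j=7: holds
First hit at j=7, so smallest k = 7-6 = 1.

1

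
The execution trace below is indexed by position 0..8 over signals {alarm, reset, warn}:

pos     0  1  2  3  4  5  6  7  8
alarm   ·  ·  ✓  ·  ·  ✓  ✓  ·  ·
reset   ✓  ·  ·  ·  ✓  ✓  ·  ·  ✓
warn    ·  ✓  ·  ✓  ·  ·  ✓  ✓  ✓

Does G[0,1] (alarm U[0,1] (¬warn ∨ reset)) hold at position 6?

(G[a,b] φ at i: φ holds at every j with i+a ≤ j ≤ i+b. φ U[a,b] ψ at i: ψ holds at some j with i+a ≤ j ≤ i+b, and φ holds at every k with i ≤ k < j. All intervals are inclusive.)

Check (alarm U[0,1] (¬warn ∨ reset)) at every j in [6,7]:
  j=6: fails
  j=7: fails
Fails at j=6 → formula fails.

No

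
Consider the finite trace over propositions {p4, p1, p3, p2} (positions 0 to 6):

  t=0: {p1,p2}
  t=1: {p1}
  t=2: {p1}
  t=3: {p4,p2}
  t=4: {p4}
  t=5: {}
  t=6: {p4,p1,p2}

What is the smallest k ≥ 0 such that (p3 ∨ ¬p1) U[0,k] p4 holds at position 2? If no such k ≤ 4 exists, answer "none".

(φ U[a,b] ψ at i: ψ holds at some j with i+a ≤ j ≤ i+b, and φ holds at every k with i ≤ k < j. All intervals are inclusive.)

none

Need earliest j ≥ 2 with p4, and (p3 ∨ ¬p1) at every k in [2,j-1].
  j=2: rhs fails.
  j=3: rhs holds but lhs fails at k=2.
  j=4: rhs holds but lhs fails at k=2.
  j=5: rhs fails.
  j=6: rhs holds but lhs fails at k=2.
No witness within the range → none.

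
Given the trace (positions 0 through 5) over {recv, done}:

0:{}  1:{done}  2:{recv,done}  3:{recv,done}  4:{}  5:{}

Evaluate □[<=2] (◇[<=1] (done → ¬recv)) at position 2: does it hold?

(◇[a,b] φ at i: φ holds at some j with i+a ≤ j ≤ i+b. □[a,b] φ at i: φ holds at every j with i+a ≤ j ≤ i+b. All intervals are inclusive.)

Check ◇[<=1] (done → ¬recv) at every j in [2,4]:
  j=2: fails (none in [2,3])
  j=3: holds (witness at 4)
  j=4: holds (witness at 4)
Fails at j=2 → formula fails.

No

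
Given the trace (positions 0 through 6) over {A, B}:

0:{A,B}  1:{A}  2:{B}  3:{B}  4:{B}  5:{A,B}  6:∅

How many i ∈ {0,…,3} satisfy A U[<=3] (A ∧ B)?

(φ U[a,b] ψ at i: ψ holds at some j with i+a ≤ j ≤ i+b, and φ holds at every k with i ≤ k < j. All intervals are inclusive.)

Evaluate at each i in [0,3]:
  i=0: ✓ (rhs at j=0)
  i=1: ✗ (no rhs in [1,4])
  i=2: ✗ (lhs fails at k=2 before rhs at j=5)
  i=3: ✗ (lhs fails at k=3 before rhs at j=5)
Positions where it holds: {0} → 1.

1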